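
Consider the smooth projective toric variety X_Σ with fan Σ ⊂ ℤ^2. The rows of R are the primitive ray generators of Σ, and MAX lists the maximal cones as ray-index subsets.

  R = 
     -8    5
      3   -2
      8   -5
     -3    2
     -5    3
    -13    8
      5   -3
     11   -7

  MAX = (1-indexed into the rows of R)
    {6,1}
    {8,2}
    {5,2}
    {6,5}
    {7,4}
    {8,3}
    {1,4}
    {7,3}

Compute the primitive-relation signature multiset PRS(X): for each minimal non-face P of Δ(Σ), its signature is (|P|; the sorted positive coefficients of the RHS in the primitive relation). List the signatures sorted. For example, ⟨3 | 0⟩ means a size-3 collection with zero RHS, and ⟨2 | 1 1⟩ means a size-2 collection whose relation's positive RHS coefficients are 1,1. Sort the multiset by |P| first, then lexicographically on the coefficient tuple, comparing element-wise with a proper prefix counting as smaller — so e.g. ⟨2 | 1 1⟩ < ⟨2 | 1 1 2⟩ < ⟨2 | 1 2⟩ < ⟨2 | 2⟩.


20 collections generate NE(X_Σ); each relation:

  P={1,3}:  v_{1} + v_{3} = 0  ⇒ sig = ⟨2 | 0⟩
  P={2,4}:  v_{2} + v_{4} = 0  ⇒ sig = ⟨2 | 0⟩
  P={5,7}:  v_{5} + v_{7} = 0  ⇒ sig = ⟨2 | 0⟩
  P={1,2}:  v_{1} + v_{2} = v_{5}  ⇒ sig = ⟨2 | 1⟩
  P={1,5}:  v_{1} + v_{5} = v_{6}  ⇒ sig = ⟨2 | 1⟩
  P={1,7}:  v_{1} + v_{7} = v_{4}  ⇒ sig = ⟨2 | 1⟩
  P={1,8}:  v_{1} + v_{8} = v_{2}  ⇒ sig = ⟨2 | 1⟩
  P={2,3}:  v_{2} + v_{3} = v_{8}  ⇒ sig = ⟨2 | 1⟩
  P={2,7}:  v_{2} + v_{7} = v_{3}  ⇒ sig = ⟨2 | 1⟩
  P={3,4}:  v_{3} + v_{4} = v_{7}  ⇒ sig = ⟨2 | 1⟩
  P={3,5}:  v_{3} + v_{5} = v_{2}  ⇒ sig = ⟨2 | 1⟩
  P={3,6}:  v_{3} + v_{6} = v_{5}  ⇒ sig = ⟨2 | 1⟩
  P={4,5}:  v_{4} + v_{5} = v_{1}  ⇒ sig = ⟨2 | 1⟩
  P={4,8}:  v_{4} + v_{8} = v_{3}  ⇒ sig = ⟨2 | 1⟩
  P={6,7}:  v_{6} + v_{7} = v_{1}  ⇒ sig = ⟨2 | 1⟩
  P={6,8}:  v_{6} + v_{8} = v_{2} + v_{5}  ⇒ sig = ⟨2 | 1 1⟩
  P={2,6}:  v_{2} + v_{6} = 2·v_{5}  ⇒ sig = ⟨2 | 2⟩
  P={4,6}:  v_{4} + v_{6} = 2·v_{1}  ⇒ sig = ⟨2 | 2⟩
  P={5,8}:  v_{5} + v_{8} = 2·v_{2}  ⇒ sig = ⟨2 | 2⟩
  P={7,8}:  v_{7} + v_{8} = 2·v_{3}  ⇒ sig = ⟨2 | 2⟩

Signatures (|P|; sorted positive RHS coefficients), sorted:
[⟨2 | 0⟩, ⟨2 | 0⟩, ⟨2 | 0⟩, ⟨2 | 1⟩, ⟨2 | 1⟩, ⟨2 | 1⟩, ⟨2 | 1⟩, ⟨2 | 1⟩, ⟨2 | 1⟩, ⟨2 | 1⟩, ⟨2 | 1⟩, ⟨2 | 1⟩, ⟨2 | 1⟩, ⟨2 | 1⟩, ⟨2 | 1⟩, ⟨2 | 1 1⟩, ⟨2 | 2⟩, ⟨2 | 2⟩, ⟨2 | 2⟩, ⟨2 | 2⟩]


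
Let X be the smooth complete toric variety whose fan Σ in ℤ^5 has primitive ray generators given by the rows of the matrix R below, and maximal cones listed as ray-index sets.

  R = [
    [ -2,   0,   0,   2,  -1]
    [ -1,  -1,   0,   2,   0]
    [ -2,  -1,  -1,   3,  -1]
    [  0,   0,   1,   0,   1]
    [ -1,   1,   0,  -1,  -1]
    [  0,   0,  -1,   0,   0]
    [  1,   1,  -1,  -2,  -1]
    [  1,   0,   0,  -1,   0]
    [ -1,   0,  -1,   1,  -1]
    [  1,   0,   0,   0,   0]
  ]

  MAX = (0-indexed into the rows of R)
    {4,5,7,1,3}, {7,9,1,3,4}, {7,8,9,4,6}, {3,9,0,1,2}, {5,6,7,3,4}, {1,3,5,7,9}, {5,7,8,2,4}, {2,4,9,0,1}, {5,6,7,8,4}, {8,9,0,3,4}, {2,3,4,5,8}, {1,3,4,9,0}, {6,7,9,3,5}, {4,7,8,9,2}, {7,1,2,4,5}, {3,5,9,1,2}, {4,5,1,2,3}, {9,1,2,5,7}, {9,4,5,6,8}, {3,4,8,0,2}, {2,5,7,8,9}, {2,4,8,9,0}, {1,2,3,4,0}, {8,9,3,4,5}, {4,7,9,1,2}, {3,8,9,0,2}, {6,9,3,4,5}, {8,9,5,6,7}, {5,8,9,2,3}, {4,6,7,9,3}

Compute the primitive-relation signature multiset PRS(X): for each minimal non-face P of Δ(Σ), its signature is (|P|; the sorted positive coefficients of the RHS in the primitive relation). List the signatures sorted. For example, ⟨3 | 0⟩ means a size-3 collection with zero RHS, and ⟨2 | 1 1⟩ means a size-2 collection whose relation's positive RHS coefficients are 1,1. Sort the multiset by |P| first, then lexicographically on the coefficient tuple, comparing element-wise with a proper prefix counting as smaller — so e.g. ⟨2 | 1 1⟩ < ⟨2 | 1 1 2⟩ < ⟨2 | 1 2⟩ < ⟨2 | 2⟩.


Primitive collections (13):

  {1,8}:  v_{1} + v_{8} = v_{2} — sig = ⟨2 | 1⟩
  {1,6}:  v_{1} + v_{6} = v_{7} + v_{8} — sig = ⟨2 | 1 1⟩
  {0,6}:  v_{0} + v_{6} = v_{4} + v_{8} + v_{9} — sig = ⟨2 | 1 1 1⟩
  {0,7}:  v_{0} + v_{7} = v_{1} + v_{4} + v_{9} — sig = ⟨2 | 1 1 1⟩
  {0,5}:  v_{0} + v_{5} = v_{3} + 2·v_{8} — sig = ⟨2 | 1 2⟩
  {2,6}:  v_{2} + v_{6} = v_{7} + 2·v_{8} — sig = ⟨2 | 1 2⟩
  {3,7,8}:  v_{3} + v_{7} + v_{8} = 0 — sig = ⟨3 | 0⟩
  {2,3,7}:  v_{2} + v_{3} + v_{7} = v_{1} — sig = ⟨3 | 1⟩
  {3,6,8}:  v_{3} + v_{6} + v_{8} = v_{4} + v_{5} + v_{9} — sig = ⟨3 | 1 1 1⟩
  {1,4,5,9}:  v_{1} + v_{4} + v_{5} + v_{9} = v_{8} — sig = ⟨4 | 1⟩
  {2,3,4,9}:  v_{2} + v_{3} + v_{4} + v_{9} = v_{0} — sig = ⟨4 | 1⟩
  {4,5,7,9}:  v_{4} + v_{5} + v_{7} + v_{9} = v_{6} — sig = ⟨4 | 1⟩
  {2,4,5,9}:  v_{2} + v_{4} + v_{5} + v_{9} = 2·v_{8} — sig = ⟨4 | 2⟩

so the primitive-relation signature multiset is
{ ⟨2 | 1⟩,  ⟨2 | 1 1⟩,  ⟨2 | 1 1 1⟩ ×2,  ⟨2 | 1 2⟩ ×2,  ⟨3 | 0⟩,  ⟨3 | 1⟩,  ⟨3 | 1 1 1⟩,  ⟨4 | 1⟩ ×3,  ⟨4 | 2⟩ }


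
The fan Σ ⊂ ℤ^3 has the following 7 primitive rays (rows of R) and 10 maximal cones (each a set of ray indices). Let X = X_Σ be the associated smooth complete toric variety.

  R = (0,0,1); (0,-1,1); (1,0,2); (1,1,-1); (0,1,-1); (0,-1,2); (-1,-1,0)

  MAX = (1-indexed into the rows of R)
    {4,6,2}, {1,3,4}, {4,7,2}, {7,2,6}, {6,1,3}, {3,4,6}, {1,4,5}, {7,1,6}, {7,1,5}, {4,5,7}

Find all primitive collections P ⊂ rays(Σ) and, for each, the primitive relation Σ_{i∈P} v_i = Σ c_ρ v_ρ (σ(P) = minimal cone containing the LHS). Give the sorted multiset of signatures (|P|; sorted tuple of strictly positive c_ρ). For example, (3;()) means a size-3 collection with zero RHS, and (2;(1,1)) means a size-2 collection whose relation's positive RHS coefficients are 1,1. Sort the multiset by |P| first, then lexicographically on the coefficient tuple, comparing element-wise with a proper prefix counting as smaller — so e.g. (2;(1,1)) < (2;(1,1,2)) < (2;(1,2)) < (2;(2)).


Primitive collections (9):

  P={2,5}:  v_{2} + v_{5} = 0 ; sig = (2;())
  P={1,2}:  v_{1} + v_{2} = v_{6} ; sig = (2;(1))
  P={3,7}:  v_{3} + v_{7} = v_{6} ; sig = (2;(1))
  P={5,6}:  v_{5} + v_{6} = v_{1} ; sig = (2;(1))
  P={2,3}:  v_{2} + v_{3} = v_{4} + 2·v_{6} ; sig = (2;(1,2))
  P={3,5}:  v_{3} + v_{5} = 2·v_{1} + v_{4} ; sig = (2;(1,2))
  P={1,4,7}:  v_{1} + v_{4} + v_{7} = 0 ; sig = (3;())
  P={1,4,6}:  v_{1} + v_{4} + v_{6} = v_{3} ; sig = (3;(1))
  P={4,6,7}:  v_{4} + v_{6} + v_{7} = v_{2} ; sig = (3;(1))

Sorted signature multiset PRS(X):
[(2;()), (2;(1)), (2;(1)), (2;(1)), (2;(1,2)), (2;(1,2)), (3;()), (3;(1)), (3;(1))]


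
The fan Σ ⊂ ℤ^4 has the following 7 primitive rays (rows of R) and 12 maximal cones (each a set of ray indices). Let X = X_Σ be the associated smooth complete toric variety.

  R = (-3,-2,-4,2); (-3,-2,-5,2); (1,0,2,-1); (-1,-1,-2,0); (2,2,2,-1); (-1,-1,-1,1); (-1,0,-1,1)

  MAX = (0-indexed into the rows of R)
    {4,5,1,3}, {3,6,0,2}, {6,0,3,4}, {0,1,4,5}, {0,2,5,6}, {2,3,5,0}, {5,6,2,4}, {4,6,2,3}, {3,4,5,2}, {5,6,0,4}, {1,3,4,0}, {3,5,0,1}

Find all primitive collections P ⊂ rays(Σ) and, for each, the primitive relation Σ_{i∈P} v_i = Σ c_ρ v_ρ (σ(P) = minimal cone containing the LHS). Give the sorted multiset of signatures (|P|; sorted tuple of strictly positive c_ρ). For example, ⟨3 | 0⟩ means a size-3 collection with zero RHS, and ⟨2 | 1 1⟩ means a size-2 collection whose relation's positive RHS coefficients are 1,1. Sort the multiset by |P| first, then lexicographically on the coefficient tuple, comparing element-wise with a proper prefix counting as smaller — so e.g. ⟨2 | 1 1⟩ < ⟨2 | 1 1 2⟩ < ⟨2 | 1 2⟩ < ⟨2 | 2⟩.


5 collections generate NE(X_Σ); each relation:

  P={1,2}:  v_{1} + v_{2} = v_{3} + v_{5}  so sig = ⟨2 | 1 1⟩
  P={1,6}:  v_{1} + v_{6} = 2·v_{0} + v_{4}  so sig = ⟨2 | 1 2⟩
  P={0,2,4}:  v_{0} + v_{2} + v_{4} = 0  so sig = ⟨3 | 0⟩
  P={3,5,6}:  v_{3} + v_{5} + v_{6} = v_{0}  so sig = ⟨3 | 1⟩
  P={0,3,4,5}:  v_{0} + v_{3} + v_{4} + v_{5} = v_{1}  so sig = ⟨4 | 1⟩

Signatures (|P|; sorted positive RHS coefficients), sorted:
    |P|=2: 2 collections, coeffs (1,1), (1,2)
    |P|=3: 2 collections, coeffs (), (1)
    |P|=4: 1 collection, coeffs (1)


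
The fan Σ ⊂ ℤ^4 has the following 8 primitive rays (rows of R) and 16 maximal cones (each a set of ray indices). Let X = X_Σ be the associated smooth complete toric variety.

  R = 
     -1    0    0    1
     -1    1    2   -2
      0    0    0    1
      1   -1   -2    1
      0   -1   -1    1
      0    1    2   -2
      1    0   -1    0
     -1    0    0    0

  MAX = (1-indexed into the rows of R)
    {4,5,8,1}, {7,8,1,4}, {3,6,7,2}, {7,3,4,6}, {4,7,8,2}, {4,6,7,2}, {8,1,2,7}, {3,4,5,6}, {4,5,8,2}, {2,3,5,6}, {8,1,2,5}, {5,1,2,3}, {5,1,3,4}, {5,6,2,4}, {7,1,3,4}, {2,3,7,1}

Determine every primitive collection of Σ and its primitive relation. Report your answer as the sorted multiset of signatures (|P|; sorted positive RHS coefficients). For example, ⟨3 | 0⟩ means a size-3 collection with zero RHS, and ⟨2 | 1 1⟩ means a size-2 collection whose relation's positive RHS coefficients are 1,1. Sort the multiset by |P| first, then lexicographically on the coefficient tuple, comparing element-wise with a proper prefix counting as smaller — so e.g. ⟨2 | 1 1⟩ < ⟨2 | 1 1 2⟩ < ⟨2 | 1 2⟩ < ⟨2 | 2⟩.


6 collections generate NE(X_Σ); each relation:

  P={3,8}:  v_{3} + v_{8} = v_{1}  so sig = ⟨2 | 1⟩
  P={5,7}:  v_{5} + v_{7} = v_{4}  so sig = ⟨2 | 1⟩
  P={6,8}:  v_{6} + v_{8} = v_{2}  so sig = ⟨2 | 1⟩
  P={1,6}:  v_{1} + v_{6} = v_{2} + v_{3}  so sig = ⟨2 | 1 1⟩
  P={2,3,4}:  v_{2} + v_{3} + v_{4} = 0  so sig = ⟨3 | 0⟩
  P={1,2,4}:  v_{1} + v_{2} + v_{4} = v_{8}  so sig = ⟨3 | 1⟩

Signatures (|P|; sorted positive RHS coefficients), sorted:
[⟨2 | 1⟩, ⟨2 | 1⟩, ⟨2 | 1⟩, ⟨2 | 1 1⟩, ⟨3 | 0⟩, ⟨3 | 1⟩]


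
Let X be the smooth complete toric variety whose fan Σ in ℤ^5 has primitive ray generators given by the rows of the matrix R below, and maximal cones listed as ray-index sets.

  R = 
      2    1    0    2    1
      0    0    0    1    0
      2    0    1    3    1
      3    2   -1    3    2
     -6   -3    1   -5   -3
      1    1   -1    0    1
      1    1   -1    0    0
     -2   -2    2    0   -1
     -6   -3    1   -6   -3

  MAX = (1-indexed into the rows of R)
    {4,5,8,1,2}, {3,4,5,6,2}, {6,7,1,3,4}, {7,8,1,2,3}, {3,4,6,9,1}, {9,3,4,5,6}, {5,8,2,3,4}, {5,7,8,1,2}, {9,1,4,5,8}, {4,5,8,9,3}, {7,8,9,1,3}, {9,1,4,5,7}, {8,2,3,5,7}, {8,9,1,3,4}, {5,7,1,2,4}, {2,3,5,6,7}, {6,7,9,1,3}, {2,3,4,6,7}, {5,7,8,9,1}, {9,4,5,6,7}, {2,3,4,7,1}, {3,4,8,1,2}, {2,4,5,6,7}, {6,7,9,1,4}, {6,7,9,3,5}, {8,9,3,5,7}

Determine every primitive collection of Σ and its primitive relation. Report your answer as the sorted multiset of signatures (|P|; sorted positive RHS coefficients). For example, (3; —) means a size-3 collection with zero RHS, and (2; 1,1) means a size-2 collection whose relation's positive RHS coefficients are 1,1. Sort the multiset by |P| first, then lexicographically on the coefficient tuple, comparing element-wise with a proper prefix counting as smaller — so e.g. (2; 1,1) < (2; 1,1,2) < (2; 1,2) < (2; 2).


|primitive collections| = 8. Relations:

  {2,9}:  v_{2} + v_{9} = v_{5} ; sig = (2; 1)
  {6,8}:  v_{6} + v_{8} = v_{3} + v_{4} + v_{9} ; sig = (2; 1,1,1)
  {1,2,6}:  v_{1} + v_{2} + v_{6} = v_{4} ; sig = (3; 1)
  {1,3,5}:  v_{1} + v_{3} + v_{5} = v_{8} ; sig = (3; 1)
  {1,5,6}:  v_{1} + v_{5} + v_{6} = v_{4} + v_{9} ; sig = (3; 1,1)
  {4,7,8}:  v_{4} + v_{7} + v_{8} = v_{1} + v_{2} ; sig = (3; 1,1)
  {3,4,7,9}:  v_{3} + v_{4} + v_{7} + v_{9} = 0 ; sig = (4; —)
  {3,4,5,7}:  v_{3} + v_{4} + v_{5} + v_{7} = v_{2} ; sig = (4; 1)

Sorted signature multiset PRS(X):
    (2; 1)
    (2; 1,1,1)
    (3; 1)
    (3; 1)
    (3; 1,1)
    (3; 1,1)
    (4; —)
    (4; 1)


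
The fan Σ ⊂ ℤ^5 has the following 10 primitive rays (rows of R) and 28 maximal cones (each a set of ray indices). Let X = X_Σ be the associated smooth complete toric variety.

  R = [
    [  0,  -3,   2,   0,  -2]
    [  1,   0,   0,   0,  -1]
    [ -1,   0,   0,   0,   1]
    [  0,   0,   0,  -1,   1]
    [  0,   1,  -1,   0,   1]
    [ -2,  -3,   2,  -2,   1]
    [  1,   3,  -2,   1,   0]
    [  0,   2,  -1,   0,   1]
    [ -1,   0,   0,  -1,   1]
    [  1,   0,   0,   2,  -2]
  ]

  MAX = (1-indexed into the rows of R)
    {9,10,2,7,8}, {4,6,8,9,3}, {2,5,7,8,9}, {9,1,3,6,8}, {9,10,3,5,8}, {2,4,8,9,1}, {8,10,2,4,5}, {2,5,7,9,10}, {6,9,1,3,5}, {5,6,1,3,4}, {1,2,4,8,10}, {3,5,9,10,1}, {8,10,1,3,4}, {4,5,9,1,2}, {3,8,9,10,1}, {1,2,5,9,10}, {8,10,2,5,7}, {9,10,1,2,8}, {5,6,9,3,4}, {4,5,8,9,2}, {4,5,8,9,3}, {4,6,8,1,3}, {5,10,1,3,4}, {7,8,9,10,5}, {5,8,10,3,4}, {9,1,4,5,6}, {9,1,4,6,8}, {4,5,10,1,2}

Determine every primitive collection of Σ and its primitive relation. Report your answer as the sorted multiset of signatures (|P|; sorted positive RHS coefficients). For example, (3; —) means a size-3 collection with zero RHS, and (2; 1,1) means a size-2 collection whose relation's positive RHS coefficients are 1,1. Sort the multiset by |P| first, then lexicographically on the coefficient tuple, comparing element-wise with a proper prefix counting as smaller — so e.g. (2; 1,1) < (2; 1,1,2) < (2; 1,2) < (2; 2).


Minimal non-faces — 12 found among 10 rays, 28 max cones:

  {2,3}:  v_{2} + v_{3} = 0  so sig = (2; —)
  {6,7}:  v_{6} + v_{7} = v_{9}  so sig = (2; 1)
  {6,10}:  v_{6} + v_{10} = v_{1} + v_{3}  so sig = (2; 1,1)
  {1,7}:  v_{1} + v_{7} = v_{2} + v_{9} + v_{10}  so sig = (2; 1,1,1)
  {2,6}:  v_{2} + v_{6} = v_{1} + v_{4} + v_{9}  so sig = (2; 1,1,1)
  {4,7}:  v_{4} + v_{7} = v_{2} + v_{5} + v_{8}  so sig = (2; 1,1,1)
  {3,7}:  v_{3} + v_{7} = v_{5} + v_{8} + v_{9} + v_{10}  so sig = (2; 1,1,1,1)
  {1,5,8}:  v_{1} + v_{5} + v_{8} = 0  so sig = (3; —)
  {4,9,10}:  v_{4} + v_{9} + v_{10} = 0  so sig = (3; —)
  {5,6,8}:  v_{5} + v_{6} + v_{8} = v_{3} + v_{4} + v_{9}  so sig = (3; 1,1,1)
  {1,3,4,9}:  v_{1} + v_{3} + v_{4} + v_{9} = v_{6}  so sig = (4; 1)
  {2,5,8,9,10}:  v_{2} + v_{5} + v_{8} + v_{9} + v_{10} = v_{7}  so sig = (5; 1)

Hence PRS(X_Σ) =
    (2; —)
    (2; 1)
    (2; 1,1)
    (2; 1,1,1)
    (2; 1,1,1)
    (2; 1,1,1)
    (2; 1,1,1,1)
    (3; —)
    (3; —)
    (3; 1,1,1)
    (4; 1)
    (5; 1)


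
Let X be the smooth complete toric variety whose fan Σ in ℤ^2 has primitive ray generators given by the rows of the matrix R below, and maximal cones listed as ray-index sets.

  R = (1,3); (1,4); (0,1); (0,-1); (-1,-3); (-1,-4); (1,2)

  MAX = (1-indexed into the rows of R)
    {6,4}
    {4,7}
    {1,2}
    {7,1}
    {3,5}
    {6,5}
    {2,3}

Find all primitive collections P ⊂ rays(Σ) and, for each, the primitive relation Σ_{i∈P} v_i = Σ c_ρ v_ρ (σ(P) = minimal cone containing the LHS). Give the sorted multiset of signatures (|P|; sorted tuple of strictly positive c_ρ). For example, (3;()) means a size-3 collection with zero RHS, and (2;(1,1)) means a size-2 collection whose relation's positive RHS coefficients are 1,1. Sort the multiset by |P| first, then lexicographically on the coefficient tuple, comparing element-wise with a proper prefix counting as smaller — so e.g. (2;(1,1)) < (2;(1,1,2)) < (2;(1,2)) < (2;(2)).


14 minimal non-faces of Δ(Σ) (on 7 rays):

  P = {1,5}:  v_{1} + v_{5} = 0  →  sig = (2;())
  P = {2,6}:  v_{2} + v_{6} = 0  →  sig = (2;())
  P = {3,4}:  v_{3} + v_{4} = 0  →  sig = (2;())
  P = {1,3}:  v_{1} + v_{3} = v_{2}  →  sig = (2;(1))
  P = {1,4}:  v_{1} + v_{4} = v_{7}  →  sig = (2;(1))
  P = {1,6}:  v_{1} + v_{6} = v_{4}  →  sig = (2;(1))
  P = {2,4}:  v_{2} + v_{4} = v_{1}  →  sig = (2;(1))
  P = {2,5}:  v_{2} + v_{5} = v_{3}  →  sig = (2;(1))
  P = {3,6}:  v_{3} + v_{6} = v_{5}  →  sig = (2;(1))
  P = {3,7}:  v_{3} + v_{7} = v_{1}  →  sig = (2;(1))
  P = {4,5}:  v_{4} + v_{5} = v_{6}  →  sig = (2;(1))
  P = {5,7}:  v_{5} + v_{7} = v_{4}  →  sig = (2;(1))
  P = {2,7}:  v_{2} + v_{7} = 2·v_{1}  →  sig = (2;(2))
  P = {6,7}:  v_{6} + v_{7} = 2·v_{4}  →  sig = (2;(2))

Hence PRS(X_Σ) =
    |P|=2: 14 collections, coeffs (), (), (), (1), (1), (1), (1), (1), (1), (1), (1), (1), (2), (2)


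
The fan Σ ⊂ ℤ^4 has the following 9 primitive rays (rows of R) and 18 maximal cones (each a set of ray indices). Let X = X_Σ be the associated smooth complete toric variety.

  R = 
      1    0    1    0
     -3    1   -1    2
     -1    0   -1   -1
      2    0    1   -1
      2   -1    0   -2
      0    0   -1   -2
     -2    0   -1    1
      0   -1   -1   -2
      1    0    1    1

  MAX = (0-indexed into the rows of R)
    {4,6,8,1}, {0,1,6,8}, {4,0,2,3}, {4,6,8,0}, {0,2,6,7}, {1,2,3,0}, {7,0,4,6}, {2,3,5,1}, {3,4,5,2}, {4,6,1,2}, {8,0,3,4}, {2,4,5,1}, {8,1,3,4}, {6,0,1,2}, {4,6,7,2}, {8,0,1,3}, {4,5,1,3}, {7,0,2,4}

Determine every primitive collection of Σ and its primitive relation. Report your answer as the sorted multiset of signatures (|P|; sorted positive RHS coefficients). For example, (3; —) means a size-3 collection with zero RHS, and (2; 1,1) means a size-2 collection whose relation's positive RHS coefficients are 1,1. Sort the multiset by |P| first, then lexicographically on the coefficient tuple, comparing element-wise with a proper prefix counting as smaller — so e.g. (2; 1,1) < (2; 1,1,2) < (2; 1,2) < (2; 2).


Σ has 12 primitive collections:

  • {2,8}:  v_{2} + v_{8} = 0  ⇒ sig = (2; —)
  • {3,6}:  v_{3} + v_{6} = 0  ⇒ sig = (2; —)
  • {0,5}:  v_{0} + v_{5} = v_{2} + v_{3}  ⇒ sig = (2; 1,1)
  • {1,7}:  v_{1} + v_{7} = v_{2} + v_{6}  ⇒ sig = (2; 1,1)
  • {3,7}:  v_{3} + v_{7} = v_{0} + v_{2} + v_{4}  ⇒ sig = (2; 1,1,1)
  • {5,6}:  v_{5} + v_{6} = v_{1} + v_{2} + v_{4}  ⇒ sig = (2; 1,1,1)
  • {5,8}:  v_{5} + v_{8} = v_{1} + v_{3} + v_{4}  ⇒ sig = (2; 1,1,1)
  • {7,8}:  v_{7} + v_{8} = v_{0} + v_{4} + v_{6}  ⇒ sig = (2; 1,1,1)
  • {5,7}:  v_{5} + v_{7} = 2·v_{2} + v_{4}  ⇒ sig = (2; 1,2)
  • {0,1,4}:  v_{0} + v_{1} + v_{4} = 0  ⇒ sig = (3; —)
  • {0,2,4,6}:  v_{0} + v_{2} + v_{4} + v_{6} = v_{7}  ⇒ sig = (4; 1)
  • {1,2,3,4}:  v_{1} + v_{2} + v_{3} + v_{4} = v_{5}  ⇒ sig = (4; 1)

Hence PRS(X_Σ) =
[(2; —), (2; —), (2; 1,1), (2; 1,1), (2; 1,1,1), (2; 1,1,1), (2; 1,1,1), (2; 1,1,1), (2; 1,2), (3; —), (4; 1), (4; 1)]


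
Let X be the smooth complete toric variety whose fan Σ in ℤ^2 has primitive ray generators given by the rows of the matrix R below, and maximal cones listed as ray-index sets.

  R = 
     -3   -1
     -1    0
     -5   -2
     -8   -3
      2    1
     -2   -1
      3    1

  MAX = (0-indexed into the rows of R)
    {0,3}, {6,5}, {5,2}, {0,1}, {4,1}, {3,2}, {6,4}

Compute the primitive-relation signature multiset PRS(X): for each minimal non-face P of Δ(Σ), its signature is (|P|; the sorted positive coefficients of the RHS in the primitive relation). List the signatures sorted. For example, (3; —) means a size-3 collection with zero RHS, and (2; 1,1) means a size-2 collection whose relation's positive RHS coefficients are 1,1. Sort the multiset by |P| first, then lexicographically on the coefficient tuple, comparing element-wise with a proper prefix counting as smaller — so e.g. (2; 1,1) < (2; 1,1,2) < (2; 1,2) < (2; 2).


14 minimal non-faces of Δ(Σ) (on 7 rays):

  {0,6}:  v_{0} + v_{6} = 0 — sig = (2; —)
  {4,5}:  v_{4} + v_{5} = 0 — sig = (2; —)
  {0,2}:  v_{0} + v_{2} = v_{3} — sig = (2; 1)
  {0,4}:  v_{0} + v_{4} = v_{1} — sig = (2; 1)
  {0,5}:  v_{0} + v_{5} = v_{2} — sig = (2; 1)
  {1,5}:  v_{1} + v_{5} = v_{0} — sig = (2; 1)
  {1,6}:  v_{1} + v_{6} = v_{4} — sig = (2; 1)
  {2,4}:  v_{2} + v_{4} = v_{0} — sig = (2; 1)
  {2,6}:  v_{2} + v_{6} = v_{5} — sig = (2; 1)
  {3,6}:  v_{3} + v_{6} = v_{2} — sig = (2; 1)
  {1,2}:  v_{1} + v_{2} = 2·v_{0} — sig = (2; 2)
  {3,4}:  v_{3} + v_{4} = 2·v_{0} — sig = (2; 2)
  {3,5}:  v_{3} + v_{5} = 2·v_{2} — sig = (2; 2)
  {1,3}:  v_{1} + v_{3} = 3·v_{0} — sig = (2; 3)

Sorted signature multiset PRS(X):
{ (2; —) ×2,  (2; 1) ×8,  (2; 2) ×3,  (2; 3) }


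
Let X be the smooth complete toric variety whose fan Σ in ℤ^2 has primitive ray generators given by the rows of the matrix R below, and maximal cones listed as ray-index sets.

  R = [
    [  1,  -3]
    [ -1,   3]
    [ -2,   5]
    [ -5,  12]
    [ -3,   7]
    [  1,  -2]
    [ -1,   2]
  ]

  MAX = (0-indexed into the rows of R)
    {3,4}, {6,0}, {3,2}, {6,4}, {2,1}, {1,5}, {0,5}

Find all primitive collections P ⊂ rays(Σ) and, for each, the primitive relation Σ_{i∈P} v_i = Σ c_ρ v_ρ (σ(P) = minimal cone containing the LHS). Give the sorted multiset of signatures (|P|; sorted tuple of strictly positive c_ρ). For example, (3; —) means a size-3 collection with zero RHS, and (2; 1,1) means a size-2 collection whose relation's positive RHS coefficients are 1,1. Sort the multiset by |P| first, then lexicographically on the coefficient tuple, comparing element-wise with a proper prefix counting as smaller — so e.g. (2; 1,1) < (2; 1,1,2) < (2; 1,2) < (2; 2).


The 14 primitive collections of Σ (r=7, n=2):

  P={0,1}:  v_{0} + v_{1} = 0  ⇒ sig = (2; —)
  P={5,6}:  v_{5} + v_{6} = 0  ⇒ sig = (2; —)
  P={0,2}:  v_{0} + v_{2} = v_{6}  ⇒ sig = (2; 1)
  P={1,6}:  v_{1} + v_{6} = v_{2}  ⇒ sig = (2; 1)
  P={2,4}:  v_{2} + v_{4} = v_{3}  ⇒ sig = (2; 1)
  P={2,5}:  v_{2} + v_{5} = v_{1}  ⇒ sig = (2; 1)
  P={2,6}:  v_{2} + v_{6} = v_{4}  ⇒ sig = (2; 1)
  P={4,5}:  v_{4} + v_{5} = v_{2}  ⇒ sig = (2; 1)
  P={0,3}:  v_{0} + v_{3} = v_{4} + v_{6}  ⇒ sig = (2; 1,1)
  P={0,4}:  v_{0} + v_{4} = 2·v_{6}  ⇒ sig = (2; 2)
  P={1,4}:  v_{1} + v_{4} = 2·v_{2}  ⇒ sig = (2; 2)
  P={3,5}:  v_{3} + v_{5} = 2·v_{2}  ⇒ sig = (2; 2)
  P={3,6}:  v_{3} + v_{6} = 2·v_{4}  ⇒ sig = (2; 2)
  P={1,3}:  v_{1} + v_{3} = 3·v_{2}  ⇒ sig = (2; 3)

Signatures (|P|; sorted positive RHS coefficients), sorted:
    |P|=2: 14 collections, coeffs (), (), (1), (1), (1), (1), (1), (1), (1,1), (2), (2), (2), (2), (3)


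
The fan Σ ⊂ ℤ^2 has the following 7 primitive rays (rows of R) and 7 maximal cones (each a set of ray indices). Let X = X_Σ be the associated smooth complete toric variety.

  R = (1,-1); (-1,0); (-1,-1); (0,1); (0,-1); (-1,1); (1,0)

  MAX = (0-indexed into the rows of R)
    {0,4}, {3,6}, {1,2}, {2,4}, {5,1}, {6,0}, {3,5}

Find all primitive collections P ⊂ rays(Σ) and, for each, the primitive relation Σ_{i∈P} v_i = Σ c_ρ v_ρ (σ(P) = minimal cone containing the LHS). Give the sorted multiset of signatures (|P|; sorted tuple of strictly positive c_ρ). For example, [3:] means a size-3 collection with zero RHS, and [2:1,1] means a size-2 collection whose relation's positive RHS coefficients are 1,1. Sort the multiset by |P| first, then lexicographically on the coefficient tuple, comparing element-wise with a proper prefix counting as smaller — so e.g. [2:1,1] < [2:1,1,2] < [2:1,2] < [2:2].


The 14 primitive collections of Σ (r=7, n=2):

  {0,5}:  v_{0} + v_{5} = 0 ; sig = [2:]
  {1,6}:  v_{1} + v_{6} = 0 ; sig = [2:]
  {3,4}:  v_{3} + v_{4} = 0 ; sig = [2:]
  {0,1}:  v_{0} + v_{1} = v_{4} ; sig = [2:1]
  {0,3}:  v_{0} + v_{3} = v_{6} ; sig = [2:1]
  {1,3}:  v_{1} + v_{3} = v_{5} ; sig = [2:1]
  {1,4}:  v_{1} + v_{4} = v_{2} ; sig = [2:1]
  {2,3}:  v_{2} + v_{3} = v_{1} ; sig = [2:1]
  {2,6}:  v_{2} + v_{6} = v_{4} ; sig = [2:1]
  {4,5}:  v_{4} + v_{5} = v_{1} ; sig = [2:1]
  {4,6}:  v_{4} + v_{6} = v_{0} ; sig = [2:1]
  {5,6}:  v_{5} + v_{6} = v_{3} ; sig = [2:1]
  {0,2}:  v_{0} + v_{2} = 2·v_{4} ; sig = [2:2]
  {2,5}:  v_{2} + v_{5} = 2·v_{1} ; sig = [2:2]

so the primitive-relation signature multiset is
    [2:]
    [2:]
    [2:]
    [2:1]
    [2:1]
    [2:1]
    [2:1]
    [2:1]
    [2:1]
    [2:1]
    [2:1]
    [2:1]
    [2:2]
    [2:2]


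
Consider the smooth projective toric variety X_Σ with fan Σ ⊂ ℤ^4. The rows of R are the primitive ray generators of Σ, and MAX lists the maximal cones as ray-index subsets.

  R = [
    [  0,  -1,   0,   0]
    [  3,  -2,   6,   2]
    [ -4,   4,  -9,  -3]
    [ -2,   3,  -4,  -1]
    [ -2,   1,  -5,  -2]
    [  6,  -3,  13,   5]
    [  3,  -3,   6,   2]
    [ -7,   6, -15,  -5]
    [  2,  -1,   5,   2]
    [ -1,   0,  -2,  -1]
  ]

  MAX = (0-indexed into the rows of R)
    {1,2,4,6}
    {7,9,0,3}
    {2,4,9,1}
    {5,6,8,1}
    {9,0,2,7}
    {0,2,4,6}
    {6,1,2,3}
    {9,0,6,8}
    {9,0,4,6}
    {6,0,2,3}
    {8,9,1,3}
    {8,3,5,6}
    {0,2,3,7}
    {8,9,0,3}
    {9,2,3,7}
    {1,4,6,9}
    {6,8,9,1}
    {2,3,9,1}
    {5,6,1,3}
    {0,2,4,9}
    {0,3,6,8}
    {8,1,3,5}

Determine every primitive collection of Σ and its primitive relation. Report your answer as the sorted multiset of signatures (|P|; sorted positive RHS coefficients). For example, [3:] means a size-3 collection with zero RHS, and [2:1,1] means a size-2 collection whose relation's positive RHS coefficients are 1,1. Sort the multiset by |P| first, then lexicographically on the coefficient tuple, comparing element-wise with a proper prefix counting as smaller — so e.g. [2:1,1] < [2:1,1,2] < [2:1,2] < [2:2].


The 17 primitive collections of Σ (r=10, n=4):

  • {4,8}:  v_{4} + v_{8} = 0  ⟹  sig = [2:]
  • {0,1}:  v_{0} + v_{1} = v_{6}  ⟹  sig = [2:1]
  • {1,7}:  v_{1} + v_{7} = v_{2}  ⟹  sig = [2:1]
  • {2,8}:  v_{2} + v_{8} = v_{3}  ⟹  sig = [2:1]
  • {3,4}:  v_{3} + v_{4} = v_{2}  ⟹  sig = [2:1]
  • {5,9}:  v_{5} + v_{9} = v_{1} + v_{8}  ⟹  sig = [2:1,1]
  • {6,7}:  v_{6} + v_{7} = v_{0} + v_{2}  ⟹  sig = [2:1,1]
  • {4,5}:  v_{4} + v_{5} = v_{1} + v_{3} + v_{6}  ⟹  sig = [2:1,1,1]
  • {0,5}:  v_{0} + v_{5} = v_{3} + 2·v_{6} + v_{8}  ⟹  sig = [2:1,1,2]
  • {2,5}:  v_{2} + v_{5} = v_{1} + 2·v_{3} + v_{6}  ⟹  sig = [2:1,1,2]
  • {4,7}:  v_{4} + v_{7} = v_{0} + 2·v_{2} + v_{9}  ⟹  sig = [2:1,1,2]
  • {7,8}:  v_{7} + v_{8} = v_{0} + 2·v_{3} + v_{9}  ⟹  sig = [2:1,1,2]
  • {5,7}:  v_{5} + v_{7} = 2·v_{3} + v_{6}  ⟹  sig = [2:1,2]
  • {3,6,9}:  v_{3} + v_{6} + v_{9} = 0  ⟹  sig = [3:]
  • {2,6,9}:  v_{2} + v_{6} + v_{9} = v_{4}  ⟹  sig = [3:1]
  • {0,2,3,9}:  v_{0} + v_{2} + v_{3} + v_{9} = v_{7}  ⟹  sig = [4:1]
  • {1,3,6,8}:  v_{1} + v_{3} + v_{6} + v_{8} = v_{5}  ⟹  sig = [4:1]

Sorted signature multiset PRS(X):
    |P|=2: 13 collections, coeffs (), (1), (1), (1), (1), (1,1), (1,1), (1,1,1), (1,1,2), (1,1,2), (1,1,2), (1,1,2), (1,2)
    |P|=3: 2 collections, coeffs (), (1)
    |P|=4: 2 collections, coeffs (1), (1)


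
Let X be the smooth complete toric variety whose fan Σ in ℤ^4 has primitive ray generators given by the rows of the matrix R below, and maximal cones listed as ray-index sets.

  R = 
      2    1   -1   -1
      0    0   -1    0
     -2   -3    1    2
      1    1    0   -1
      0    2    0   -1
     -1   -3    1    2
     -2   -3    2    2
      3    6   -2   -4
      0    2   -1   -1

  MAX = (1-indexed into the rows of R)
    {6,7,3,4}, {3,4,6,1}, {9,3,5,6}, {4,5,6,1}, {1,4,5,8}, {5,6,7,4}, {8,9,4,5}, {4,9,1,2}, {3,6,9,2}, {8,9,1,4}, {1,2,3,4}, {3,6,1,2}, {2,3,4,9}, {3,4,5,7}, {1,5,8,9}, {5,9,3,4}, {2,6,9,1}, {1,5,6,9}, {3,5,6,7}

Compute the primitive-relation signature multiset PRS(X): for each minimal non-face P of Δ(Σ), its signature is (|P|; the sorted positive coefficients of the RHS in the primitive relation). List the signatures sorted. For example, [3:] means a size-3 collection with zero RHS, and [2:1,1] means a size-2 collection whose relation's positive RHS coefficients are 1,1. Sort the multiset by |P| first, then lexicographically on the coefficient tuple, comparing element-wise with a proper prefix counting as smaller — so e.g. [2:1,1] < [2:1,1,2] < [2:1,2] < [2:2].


14 minimal non-faces of Δ(Σ) (on 9 rays):

  P={2,5}:  v_{2} + v_{5} = v_{9}  ⟹  sig = [2:1]
  P={2,7}:  v_{2} + v_{7} = v_{3}  ⟹  sig = [2:1]
  P={1,7}:  v_{1} + v_{7} = v_{4} + v_{6}  ⟹  sig = [2:1,1]
  P={3,8}:  v_{3} + v_{8} = v_{4} + v_{9}  ⟹  sig = [2:1,1]
  P={6,8}:  v_{6} + v_{8} = v_{1} + v_{5}  ⟹  sig = [2:1,1]
  P={7,8}:  v_{7} + v_{8} = v_{4} + v_{5}  ⟹  sig = [2:1,1]
  P={7,9}:  v_{7} + v_{9} = v_{3} + v_{5}  ⟹  sig = [2:1,1]
  P={2,8}:  v_{2} + v_{8} = v_{1} + v_{4} + 2·v_{9}  ⟹  sig = [2:1,1,2]
  P={1,3,5}:  v_{1} + v_{3} + v_{5} = 0  ⟹  sig = [3:]
  P={4,6,9}:  v_{4} + v_{6} + v_{9} = 0  ⟹  sig = [3:]
  P={1,3,9}:  v_{1} + v_{3} + v_{9} = v_{2}  ⟹  sig = [3:1]
  P={2,4,6}:  v_{2} + v_{4} + v_{6} = v_{1} + v_{3}  ⟹  sig = [3:1,1]
  P={1,4,5,9}:  v_{1} + v_{4} + v_{5} + v_{9} = v_{8}  ⟹  sig = [4:1]
  P={3,4,5,6}:  v_{3} + v_{4} + v_{5} + v_{6} = v_{7}  ⟹  sig = [4:1]

so the primitive-relation signature multiset is
    |P|=2: 8 collections, coeffs (1), (1), (1,1), (1,1), (1,1), (1,1), (1,1), (1,1,2)
    |P|=3: 4 collections, coeffs (), (), (1), (1,1)
    |P|=4: 2 collections, coeffs (1), (1)


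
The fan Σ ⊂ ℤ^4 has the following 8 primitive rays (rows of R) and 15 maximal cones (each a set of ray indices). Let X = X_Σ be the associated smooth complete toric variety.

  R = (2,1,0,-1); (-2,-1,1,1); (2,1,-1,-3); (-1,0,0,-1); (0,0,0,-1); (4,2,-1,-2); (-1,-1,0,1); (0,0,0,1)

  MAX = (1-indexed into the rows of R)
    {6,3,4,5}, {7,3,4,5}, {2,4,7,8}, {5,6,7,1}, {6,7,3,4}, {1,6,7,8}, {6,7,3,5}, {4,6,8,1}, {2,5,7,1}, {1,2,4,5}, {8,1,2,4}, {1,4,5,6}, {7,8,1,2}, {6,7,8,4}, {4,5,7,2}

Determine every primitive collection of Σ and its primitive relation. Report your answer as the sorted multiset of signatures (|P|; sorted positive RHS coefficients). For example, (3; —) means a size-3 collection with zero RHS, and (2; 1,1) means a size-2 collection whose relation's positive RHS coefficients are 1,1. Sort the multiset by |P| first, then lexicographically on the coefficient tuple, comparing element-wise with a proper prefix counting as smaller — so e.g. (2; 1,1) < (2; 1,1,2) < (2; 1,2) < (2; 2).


The 7 primitive collections of Σ (r=8, n=4):

  P={5,8}:  v_{5} + v_{8} = 0 ; sig = (2; —)
  P={2,6}:  v_{2} + v_{6} = v_{1} ; sig = (2; 1)
  P={3,8}:  v_{3} + v_{8} = v_{4} + v_{6} + v_{7} ; sig = (2; 1,1,1)
  P={1,3}:  v_{1} + v_{3} = 2·v_{5} + v_{6} ; sig = (2; 1,2)
  P={2,3}:  v_{2} + v_{3} = 2·v_{5} ; sig = (2; 2)
  P={1,4,7}:  v_{1} + v_{4} + v_{7} = v_{5} ; sig = (3; 1)
  P={4,5,6,7}:  v_{4} + v_{5} + v_{6} + v_{7} = v_{3} ; sig = (4; 1)

so the primitive-relation signature multiset is
[(2; —), (2; 1), (2; 1,1,1), (2; 1,2), (2; 2), (3; 1), (4; 1)]


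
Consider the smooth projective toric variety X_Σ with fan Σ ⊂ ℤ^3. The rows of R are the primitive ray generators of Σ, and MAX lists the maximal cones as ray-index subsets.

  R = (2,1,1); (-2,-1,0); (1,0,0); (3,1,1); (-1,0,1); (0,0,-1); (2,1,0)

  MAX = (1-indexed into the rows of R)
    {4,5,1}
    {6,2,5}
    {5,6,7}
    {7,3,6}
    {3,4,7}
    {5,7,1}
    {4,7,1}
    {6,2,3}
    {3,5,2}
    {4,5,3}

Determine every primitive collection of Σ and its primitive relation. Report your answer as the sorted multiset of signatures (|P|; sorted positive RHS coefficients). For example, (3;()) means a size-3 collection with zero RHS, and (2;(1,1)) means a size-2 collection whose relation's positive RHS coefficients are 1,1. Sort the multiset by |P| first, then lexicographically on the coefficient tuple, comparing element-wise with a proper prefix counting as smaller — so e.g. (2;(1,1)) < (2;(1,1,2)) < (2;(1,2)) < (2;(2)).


9 minimal non-faces of Δ(Σ) (on 7 rays):

  P={2,7}:  v_{2} + v_{7} = 0  ⇒ sig = (2;())
  P={1,3}:  v_{1} + v_{3} = v_{4}  ⇒ sig = (2;(1))
  P={1,6}:  v_{1} + v_{6} = v_{7}  ⇒ sig = (2;(1))
  P={1,2}:  v_{1} + v_{2} = v_{3} + v_{5}  ⇒ sig = (2;(1,1))
  P={4,6}:  v_{4} + v_{6} = v_{3} + v_{7}  ⇒ sig = (2;(1,1))
  P={2,4}:  v_{2} + v_{4} = 2·v_{3} + v_{5}  ⇒ sig = (2;(1,2))
  P={3,5,6}:  v_{3} + v_{5} + v_{6} = 0  ⇒ sig = (3;())
  P={3,5,7}:  v_{3} + v_{5} + v_{7} = v_{1}  ⇒ sig = (3;(1))
  P={4,5,7}:  v_{4} + v_{5} + v_{7} = 2·v_{1}  ⇒ sig = (3;(2))

Sorted signature multiset PRS(X):
{ (2;()),  (2;(1)) ×2,  (2;(1,1)) ×2,  (2;(1,2)),  (3;()),  (3;(1)),  (3;(2)) }


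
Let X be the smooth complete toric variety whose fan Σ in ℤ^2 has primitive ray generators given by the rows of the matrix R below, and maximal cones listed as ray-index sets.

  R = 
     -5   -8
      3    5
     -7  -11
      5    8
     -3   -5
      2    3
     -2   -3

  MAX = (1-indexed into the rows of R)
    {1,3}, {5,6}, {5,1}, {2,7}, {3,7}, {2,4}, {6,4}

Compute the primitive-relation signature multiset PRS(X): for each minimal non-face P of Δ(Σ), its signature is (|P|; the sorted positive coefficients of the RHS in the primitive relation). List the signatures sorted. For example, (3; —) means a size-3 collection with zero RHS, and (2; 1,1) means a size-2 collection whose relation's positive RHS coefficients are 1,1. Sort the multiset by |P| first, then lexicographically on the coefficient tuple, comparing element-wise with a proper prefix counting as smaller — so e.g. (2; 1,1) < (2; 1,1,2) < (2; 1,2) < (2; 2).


|primitive collections| = 14. Relations:

  P = {1,4}:  v_{1} + v_{4} = 0 — sig = (2; —)
  P = {2,5}:  v_{2} + v_{5} = 0 — sig = (2; —)
  P = {6,7}:  v_{6} + v_{7} = 0 — sig = (2; —)
  P = {1,2}:  v_{1} + v_{2} = v_{7} — sig = (2; 1)
  P = {1,6}:  v_{1} + v_{6} = v_{5} — sig = (2; 1)
  P = {1,7}:  v_{1} + v_{7} = v_{3} — sig = (2; 1)
  P = {2,6}:  v_{2} + v_{6} = v_{4} — sig = (2; 1)
  P = {3,4}:  v_{3} + v_{4} = v_{7} — sig = (2; 1)
  P = {3,6}:  v_{3} + v_{6} = v_{1} — sig = (2; 1)
  P = {4,5}:  v_{4} + v_{5} = v_{6} — sig = (2; 1)
  P = {4,7}:  v_{4} + v_{7} = v_{2} — sig = (2; 1)
  P = {5,7}:  v_{5} + v_{7} = v_{1} — sig = (2; 1)
  P = {2,3}:  v_{2} + v_{3} = 2·v_{7} — sig = (2; 2)
  P = {3,5}:  v_{3} + v_{5} = 2·v_{1} — sig = (2; 2)

Sorted signature multiset PRS(X):
    |P|=2: 14 collections, coeffs (), (), (), (1), (1), (1), (1), (1), (1), (1), (1), (1), (2), (2)


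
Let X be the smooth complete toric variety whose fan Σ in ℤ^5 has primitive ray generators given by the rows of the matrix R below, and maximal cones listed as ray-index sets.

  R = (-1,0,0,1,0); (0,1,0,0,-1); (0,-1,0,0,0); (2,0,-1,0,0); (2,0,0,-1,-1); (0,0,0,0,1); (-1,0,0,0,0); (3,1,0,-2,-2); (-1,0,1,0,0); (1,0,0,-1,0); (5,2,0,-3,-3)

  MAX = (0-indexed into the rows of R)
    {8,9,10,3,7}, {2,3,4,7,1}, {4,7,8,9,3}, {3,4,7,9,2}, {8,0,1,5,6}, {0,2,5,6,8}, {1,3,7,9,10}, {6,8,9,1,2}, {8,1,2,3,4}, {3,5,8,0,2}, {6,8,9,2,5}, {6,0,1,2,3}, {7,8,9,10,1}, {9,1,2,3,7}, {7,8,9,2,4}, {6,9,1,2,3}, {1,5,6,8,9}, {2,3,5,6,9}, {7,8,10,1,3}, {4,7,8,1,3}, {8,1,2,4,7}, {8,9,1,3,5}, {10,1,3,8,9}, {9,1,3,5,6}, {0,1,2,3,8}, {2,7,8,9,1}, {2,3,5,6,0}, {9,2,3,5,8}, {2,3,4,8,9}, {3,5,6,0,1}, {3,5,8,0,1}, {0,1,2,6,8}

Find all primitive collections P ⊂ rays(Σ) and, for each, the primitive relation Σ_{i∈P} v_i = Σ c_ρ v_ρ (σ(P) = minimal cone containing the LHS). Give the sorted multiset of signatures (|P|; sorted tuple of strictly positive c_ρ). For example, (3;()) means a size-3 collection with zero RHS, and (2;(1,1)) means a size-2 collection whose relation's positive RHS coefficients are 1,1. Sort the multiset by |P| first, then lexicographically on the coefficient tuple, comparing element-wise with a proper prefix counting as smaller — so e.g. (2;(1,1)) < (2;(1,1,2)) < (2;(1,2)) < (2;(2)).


Σ has 18 primitive collections:

  P = {0,9}:  v_{0} + v_{9} = 0 ; sig = (2;())
  P = {0,7}:  v_{0} + v_{7} = v_{1} + v_{4} ; sig = (2;(1,1))
  P = {2,10}:  v_{2} + v_{10} = v_{4} + v_{7} ; sig = (2;(1,1))
  P = {4,5}:  v_{4} + v_{5} = v_{3} + v_{8} + v_{9} ; sig = (2;(1,1,1))
  P = {4,6}:  v_{4} + v_{6} = v_{1} + v_{2} + v_{9} ; sig = (2;(1,1,1))
  P = {6,10}:  v_{6} + v_{10} = v_{1} + v_{7} + v_{9} ; sig = (2;(1,1,1))
  P = {0,4}:  v_{0} + v_{4} = v_{1} + v_{2} + v_{3} + v_{8} ; sig = (2;(1,1,1,1))
  P = {0,10}:  v_{0} + v_{10} = v_{1} + v_{3} + v_{7} + v_{8} ; sig = (2;(1,1,1,1))
  P = {5,7}:  v_{5} + v_{7} = v_{1} + v_{3} + v_{8} + 2·v_{9} ; sig = (2;(1,1,1,2))
  P = {4,10}:  v_{4} + v_{10} = v_{3} + 2·v_{7} + v_{8} ; sig = (2;(1,1,2))
  P = {6,7}:  v_{6} + v_{7} = 2·v_{1} + v_{2} + 2·v_{9} ; sig = (2;(1,2,2))
  P = {5,10}:  v_{5} + v_{10} = 2·v_{1} + 2·v_{3} + 2·v_{8} + 3·v_{9} ; sig = (2;(2,2,2,3))
  P = {1,2,5}:  v_{1} + v_{2} + v_{5} = 0 ; sig = (3;())
  P = {3,6,8}:  v_{3} + v_{6} + v_{8} = 0 ; sig = (3;())
  P = {1,4,9}:  v_{1} + v_{4} + v_{9} = v_{7} ; sig = (3;(1))
  P = {2,3,7,8}:  v_{2} + v_{3} + v_{7} + v_{8} = 2·v_{4} ; sig = (4;(2))
  P = {1,2,3,8,9}:  v_{1} + v_{2} + v_{3} + v_{8} + v_{9} = v_{4} ; sig = (5;(1))
  P = {1,3,7,8,9}:  v_{1} + v_{3} + v_{7} + v_{8} + v_{9} = v_{10} ; sig = (5;(1))

Signatures (|P|; sorted positive RHS coefficients), sorted:
{ (2;()),  (2;(1,1)) ×2,  (2;(1,1,1)) ×3,  (2;(1,1,1,1)) ×2,  (2;(1,1,1,2)),  (2;(1,1,2)),  (2;(1,2,2)),  (2;(2,2,2,3)),  (3;()) ×2,  (3;(1)),  (4;(2)),  (5;(1)) ×2 }


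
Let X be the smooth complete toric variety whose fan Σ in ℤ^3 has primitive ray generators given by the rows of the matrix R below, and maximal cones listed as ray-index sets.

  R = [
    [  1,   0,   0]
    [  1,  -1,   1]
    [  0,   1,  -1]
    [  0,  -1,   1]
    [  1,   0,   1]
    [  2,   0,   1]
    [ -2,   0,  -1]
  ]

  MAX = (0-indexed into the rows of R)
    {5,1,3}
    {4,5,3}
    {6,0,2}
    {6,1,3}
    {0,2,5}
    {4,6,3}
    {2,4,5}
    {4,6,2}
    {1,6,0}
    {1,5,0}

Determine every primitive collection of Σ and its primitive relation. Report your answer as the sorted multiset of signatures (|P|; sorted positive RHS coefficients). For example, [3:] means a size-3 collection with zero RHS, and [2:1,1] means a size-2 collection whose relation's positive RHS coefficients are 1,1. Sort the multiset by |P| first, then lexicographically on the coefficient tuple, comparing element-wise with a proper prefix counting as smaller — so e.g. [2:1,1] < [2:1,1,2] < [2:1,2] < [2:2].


|primitive collections| = 6. Relations:

  P = {2,3}:  v_{2} + v_{3} = 0  ⟹  sig = [2:]
  P = {5,6}:  v_{5} + v_{6} = 0  ⟹  sig = [2:]
  P = {0,3}:  v_{0} + v_{3} = v_{1}  ⟹  sig = [2:1]
  P = {0,4}:  v_{0} + v_{4} = v_{5}  ⟹  sig = [2:1]
  P = {1,2}:  v_{1} + v_{2} = v_{0}  ⟹  sig = [2:1]
  P = {1,4}:  v_{1} + v_{4} = v_{3} + v_{5}  ⟹  sig = [2:1,1]

Signatures (|P|; sorted positive RHS coefficients), sorted:
{ [2:] ×2,  [2:1] ×3,  [2:1,1] }


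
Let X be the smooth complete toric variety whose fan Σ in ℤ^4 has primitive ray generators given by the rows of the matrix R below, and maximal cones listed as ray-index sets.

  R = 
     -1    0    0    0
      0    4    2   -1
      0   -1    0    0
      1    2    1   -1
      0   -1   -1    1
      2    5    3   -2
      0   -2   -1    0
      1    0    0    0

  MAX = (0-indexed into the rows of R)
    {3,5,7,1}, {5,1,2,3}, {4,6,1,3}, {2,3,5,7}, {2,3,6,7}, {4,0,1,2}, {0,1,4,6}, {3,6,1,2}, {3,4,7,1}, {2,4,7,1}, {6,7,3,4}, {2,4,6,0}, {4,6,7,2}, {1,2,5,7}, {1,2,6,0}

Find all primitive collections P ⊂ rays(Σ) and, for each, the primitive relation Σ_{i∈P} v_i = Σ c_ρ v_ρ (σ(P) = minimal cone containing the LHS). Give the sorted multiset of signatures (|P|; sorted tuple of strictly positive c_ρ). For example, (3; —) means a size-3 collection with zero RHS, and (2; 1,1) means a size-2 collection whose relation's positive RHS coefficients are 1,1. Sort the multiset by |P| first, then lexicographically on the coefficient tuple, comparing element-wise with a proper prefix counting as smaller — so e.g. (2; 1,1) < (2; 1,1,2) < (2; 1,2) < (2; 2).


Δ(Σ) — 8 vertices, 9 min non-faces:

  P = {0,7}:  v_{0} + v_{7} = 0  so sig = (2; —)
  P = {0,3}:  v_{0} + v_{3} = v_{1} + v_{6}  so sig = (2; 1,1)
  P = {0,5}:  v_{0} + v_{5} = v_{1} + v_{2} + v_{3}  so sig = (2; 1,1,1)
  P = {4,5}:  v_{4} + v_{5} = v_{1} + 2·v_{7}  so sig = (2; 1,2)
  P = {5,6}:  v_{5} + v_{6} = v_{2} + 2·v_{3}  so sig = (2; 1,2)
  P = {1,6,7}:  v_{1} + v_{6} + v_{7} = v_{3}  so sig = (3; 1)
  P = {2,3,4}:  v_{2} + v_{3} + v_{4} = v_{7}  so sig = (3; 1)
  P = {1,2,4,6}:  v_{1} + v_{2} + v_{4} + v_{6} = 0  so sig = (4; —)
  P = {1,2,3,7}:  v_{1} + v_{2} + v_{3} + v_{7} = v_{5}  so sig = (4; 1)

so the primitive-relation signature multiset is
    (2; —)
    (2; 1,1)
    (2; 1,1,1)
    (2; 1,2)
    (2; 1,2)
    (3; 1)
    (3; 1)
    (4; —)
    (4; 1)
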